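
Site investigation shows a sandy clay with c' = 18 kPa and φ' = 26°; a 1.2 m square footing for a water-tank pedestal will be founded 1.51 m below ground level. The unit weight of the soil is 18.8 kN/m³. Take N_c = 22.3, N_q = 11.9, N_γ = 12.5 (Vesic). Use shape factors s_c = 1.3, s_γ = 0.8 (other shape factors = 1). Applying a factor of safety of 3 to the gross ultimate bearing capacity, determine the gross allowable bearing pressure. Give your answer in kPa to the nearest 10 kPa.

q_all ≈ 320 kPa

Effective surcharge at the founding depth q = γ·D_f = 18.8 × 1.51 = 28.388 kPa.
q_ult = c·N_c·s_c + q·N_q + 0.5·γ·B·N_γ·s_γ
     = 18 × 22.3 × 1.3 + 28.388 × 11.9 + 0.5 × 18.8 × 1.2 × 12.5 × 0.8
     = 521.82 + 337.82 + 112.8 = 972.44 kPa.
q_all = q_ult / FS = 972.44 / 3 = 324.15 kPa.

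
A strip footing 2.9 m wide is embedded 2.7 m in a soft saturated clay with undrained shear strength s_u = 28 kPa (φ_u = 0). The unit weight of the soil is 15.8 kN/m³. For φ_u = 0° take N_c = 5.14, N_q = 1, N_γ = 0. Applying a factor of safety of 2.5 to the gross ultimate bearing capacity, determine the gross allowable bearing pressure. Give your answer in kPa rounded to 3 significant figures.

q_all ≈ 74.6 kPa

Effective surcharge at the founding depth q = γ·D_f = 15.8 × 2.7 = 42.66 kPa.
q_ult = c·N_c + q·N_q
     = 28 × 5.14 + 42.66 × 1
     = 143.92 + 42.66 = 186.58 kPa.
q_all = q_ult / FS = 186.58 / 2.5 = 74.632 kPa.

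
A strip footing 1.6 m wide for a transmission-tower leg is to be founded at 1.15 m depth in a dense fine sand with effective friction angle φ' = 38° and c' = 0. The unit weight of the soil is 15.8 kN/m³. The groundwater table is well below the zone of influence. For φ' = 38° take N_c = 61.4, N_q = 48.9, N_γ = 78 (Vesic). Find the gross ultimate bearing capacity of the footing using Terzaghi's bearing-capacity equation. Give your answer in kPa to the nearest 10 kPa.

q_ult ≈ 1870 kPa

q = γ·D_f = 15.8 × 1.15 = 18.17 kPa.
q·N_q = 18.17 × 48.9 = 888.51 kPa
0.5·γ·B·N_γ = 0.5 × 15.8 × 1.6 × 78 = 985.92 kPa
q_ult = 888.51 + 985.92 = 1874.4 kPa.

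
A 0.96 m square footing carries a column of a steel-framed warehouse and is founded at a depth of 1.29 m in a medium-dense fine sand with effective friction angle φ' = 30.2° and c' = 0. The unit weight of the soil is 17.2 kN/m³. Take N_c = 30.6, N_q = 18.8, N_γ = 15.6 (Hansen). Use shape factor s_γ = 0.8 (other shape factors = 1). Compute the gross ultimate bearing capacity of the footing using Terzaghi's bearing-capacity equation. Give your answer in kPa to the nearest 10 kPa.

q = γ·D_f = 17.2 × 1.29 = 22.188 kPa.
q·N_q = 22.188 × 18.8 = 417.13 kPa
0.5·γ·B·N_γ·s_γ = 0.5 × 17.2 × 0.96 × 15.6 × 0.8 = 103.03 kPa
q_ult = 417.13 + 103.03 = 520.17 kPa.

q_ult ≈ 520 kPa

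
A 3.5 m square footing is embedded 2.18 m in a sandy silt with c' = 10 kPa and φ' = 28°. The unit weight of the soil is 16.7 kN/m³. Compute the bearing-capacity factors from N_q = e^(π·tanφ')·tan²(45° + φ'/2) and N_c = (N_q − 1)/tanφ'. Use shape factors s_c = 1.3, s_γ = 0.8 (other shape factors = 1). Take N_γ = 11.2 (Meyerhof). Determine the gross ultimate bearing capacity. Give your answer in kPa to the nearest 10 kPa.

tan28° = 0.5317, so N_q = e^(π×0.5317)·tan²(59°) = 5.314 × 2.77 = 14.72.
N_c = (14.72 − 1)/tan28° = 25.8.
Effective surcharge at the founding depth q = γ·D_f = 16.7 × 2.18 = 36.406 kPa.
q_ult = c·N_c·s_c + q·N_q + 0.5·γ·B·N_γ·s_γ
     = 10 × 25.803 × 1.3 + 36.406 × 14.72 + 0.5 × 16.7 × 3.5 × 11.2 × 0.8
     = 335.44 + 535.89 + 261.86 = 1133.2 kPa.

q_ult ≈ 1130 kPa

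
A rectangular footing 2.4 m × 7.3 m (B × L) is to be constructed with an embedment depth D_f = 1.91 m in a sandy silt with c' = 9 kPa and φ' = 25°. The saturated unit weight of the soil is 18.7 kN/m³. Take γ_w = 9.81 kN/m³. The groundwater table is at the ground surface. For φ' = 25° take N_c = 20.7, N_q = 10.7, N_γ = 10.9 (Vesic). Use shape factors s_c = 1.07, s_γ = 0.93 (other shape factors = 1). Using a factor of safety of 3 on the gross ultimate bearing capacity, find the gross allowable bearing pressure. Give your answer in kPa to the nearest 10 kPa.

q_all ≈ 160 kPa

Water table at ground surface, so effective unit weight γ' = 18.7 − 9.81 = 8.89 kN/m³ is used throughout; overburden q = 8.89 × 1.91 = 16.98 kPa; the same γ' applies in the ½γBN_γ term.
Cohesion term c·N_c·s_c = 9 × 20.7 × 1.07 = 199.34 kPa; surcharge term q·N_q = 16.98 × 10.7 = 181.68 kPa; self-weight term 0.5·γ·B·N_γ·s_γ = 0.5 × 8.89 × 2.4 × 10.9 × 0.93 = 108.14 kPa.
q_ult = 199.34 + 181.68 + 108.14 = 489.17 kPa.
q_all = 489.17 / 3 = 163.06 kPa.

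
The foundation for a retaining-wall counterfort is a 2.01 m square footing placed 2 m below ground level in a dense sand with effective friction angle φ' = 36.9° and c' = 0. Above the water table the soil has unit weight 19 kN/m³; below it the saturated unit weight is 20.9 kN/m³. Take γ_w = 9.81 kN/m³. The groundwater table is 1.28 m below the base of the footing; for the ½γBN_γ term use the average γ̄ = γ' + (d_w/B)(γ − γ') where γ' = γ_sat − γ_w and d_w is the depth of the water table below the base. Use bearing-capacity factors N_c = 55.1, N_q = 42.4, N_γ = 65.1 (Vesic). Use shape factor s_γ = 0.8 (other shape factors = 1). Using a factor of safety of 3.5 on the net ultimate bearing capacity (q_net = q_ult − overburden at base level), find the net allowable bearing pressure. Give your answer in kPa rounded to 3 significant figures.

Effective surcharge at the founding depth q = γ·D_f = 19 × 2 = 38 kPa.
With d_w = 1.28 m < B, γ̄ = 11.09 + (1.28/2.01) × (19 − 11.09) = 16.127 kN/m³.
q_ult = q·N_q + 0.5·γ·B·N_γ·s_γ
     = 38 × 42.4 + 0.5 × 16.127 × 2.01 × 65.1 × 0.8
     = 1611.2 + 844.1 = 2455.3 kPa.
q_net = 2455.3 − 38 = 2417.3 kPa.
q_all(net) = 2417.3 / 3.5 = 690.66 kPa.

q_all(net) ≈ 691 kPa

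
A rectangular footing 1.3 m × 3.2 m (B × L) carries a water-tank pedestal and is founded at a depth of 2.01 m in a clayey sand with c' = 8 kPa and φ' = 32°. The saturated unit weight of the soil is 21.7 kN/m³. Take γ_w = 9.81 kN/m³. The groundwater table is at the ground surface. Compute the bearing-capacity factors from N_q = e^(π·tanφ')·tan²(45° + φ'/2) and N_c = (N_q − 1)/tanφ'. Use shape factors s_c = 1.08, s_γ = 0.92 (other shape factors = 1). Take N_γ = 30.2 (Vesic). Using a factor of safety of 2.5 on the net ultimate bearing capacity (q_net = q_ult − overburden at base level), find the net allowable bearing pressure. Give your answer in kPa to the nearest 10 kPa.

q_all(net) ≈ 420 kPa

N_q = e^(π·tan32°)·tan²(61°) = 23.18; N_c = (N_q − 1)/tanφ' = 35.49.
Water table at ground surface, so effective unit weight γ' = 21.7 − 9.81 = 11.89 kN/m³ is used throughout; overburden q = 11.89 × 2.01 = 23.899 kPa; the same γ' applies in the ½γBN_γ term.
Cohesion term c·N_c·s_c = 8 × 35.49 × 1.08 = 306.64 kPa; surcharge term q·N_q = 23.899 × 23.177 = 553.9 kPa; self-weight term 0.5·γ·B·N_γ·s_γ = 0.5 × 11.89 × 1.3 × 30.2 × 0.92 = 214.73 kPa.
q_ult = 306.64 + 553.9 + 214.73 = 1075.3 kPa.
q_net = 1075.3 − 23.899 = 1051.4 kPa.
q_all(net) = 1051.4 / 2.5 = 420.55 kPa.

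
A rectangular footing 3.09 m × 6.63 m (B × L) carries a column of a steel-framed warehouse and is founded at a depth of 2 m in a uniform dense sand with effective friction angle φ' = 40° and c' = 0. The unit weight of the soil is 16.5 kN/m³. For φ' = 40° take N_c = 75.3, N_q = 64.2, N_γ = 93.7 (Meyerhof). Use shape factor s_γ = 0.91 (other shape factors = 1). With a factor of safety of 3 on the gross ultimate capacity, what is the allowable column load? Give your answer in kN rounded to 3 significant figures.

Effective surcharge at the founding depth q = γ·D_f = 16.5 × 2 = 33 kPa.
q_ult = q·N_q + 0.5·γ·B·N_γ·s_γ
     = 33 × 64.2 + 0.5 × 16.5 × 3.09 × 93.7 × 0.91
     = 2118.6 + 2173.7 = 4292.3 kPa.
Gross allowable pressure q_all = 4292.3 / 3 = 1430.8 kPa.
Footing area = 20.4867 m², so allowable column load = 1430.8 × 20.4867 = 29311 kN.

P_all ≈ 29300 kN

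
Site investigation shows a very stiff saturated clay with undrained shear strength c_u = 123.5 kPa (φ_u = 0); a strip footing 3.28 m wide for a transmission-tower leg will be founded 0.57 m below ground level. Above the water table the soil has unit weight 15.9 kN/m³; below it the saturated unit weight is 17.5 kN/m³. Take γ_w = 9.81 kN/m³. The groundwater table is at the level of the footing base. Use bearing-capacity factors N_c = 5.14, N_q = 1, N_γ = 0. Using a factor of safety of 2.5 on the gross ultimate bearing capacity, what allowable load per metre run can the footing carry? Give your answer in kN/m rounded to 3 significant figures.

Effective surcharge at the founding depth q = γ·D_f = 15.9 × 0.57 = 9.063 kPa.
q_ult = c·N_c + q·N_q
     = 123.5 × 5.14 + 9.063 × 1
     = 634.79 + 9.063 = 643.85 kPa.
Gross allowable pressure q_all = 643.85 / 2.5 = 257.54 kPa.
Allowable wall load = q_all × B = 257.54 × 3.28 = 844.74 kN per metre run.

≈ 845 kN/m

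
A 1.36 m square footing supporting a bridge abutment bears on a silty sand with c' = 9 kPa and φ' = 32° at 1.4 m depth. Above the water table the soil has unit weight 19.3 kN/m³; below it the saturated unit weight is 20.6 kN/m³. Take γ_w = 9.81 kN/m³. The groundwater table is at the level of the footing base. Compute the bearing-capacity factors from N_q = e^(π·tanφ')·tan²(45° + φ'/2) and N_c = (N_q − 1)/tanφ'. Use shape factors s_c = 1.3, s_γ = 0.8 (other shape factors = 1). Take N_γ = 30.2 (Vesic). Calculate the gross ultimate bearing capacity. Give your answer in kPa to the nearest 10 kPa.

tan32° = 0.6249, so N_q = e^(π×0.6249)·tan²(61°) = 7.121 × 3.255 = 23.18.
N_c = (23.18 − 1)/tan32° = 35.49.
Effective surcharge at the founding depth q = γ·D_f = 19.3 × 1.4 = 27.02 kPa.
The water table coincides with the base, so in the self-weight term γ → γ' = 10.79 kN/m³.
q_ult = c·N_c·s_c + q·N_q + 0.5·γ·B·N_γ·s_γ
     = 9 × 35.49 × 1.3 + 27.02 × 23.177 + 0.5 × 10.79 × 1.36 × 30.2 × 0.8
     = 415.24 + 626.24 + 177.27 = 1218.7 kPa.

q_ult ≈ 1220 kPa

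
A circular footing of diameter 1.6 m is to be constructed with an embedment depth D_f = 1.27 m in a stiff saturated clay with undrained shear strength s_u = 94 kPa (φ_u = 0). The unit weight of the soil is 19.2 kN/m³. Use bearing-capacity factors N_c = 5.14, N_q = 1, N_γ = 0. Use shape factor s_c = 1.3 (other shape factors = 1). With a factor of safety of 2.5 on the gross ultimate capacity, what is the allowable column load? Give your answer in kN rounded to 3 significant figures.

P_all ≈ 525 kN

q = γ·D_f = 19.2 × 1.27 = 24.384 kPa.
c·N_c·s_c = 94 × 5.14 × 1.3 = 628.11 kPa
q·N_q = 24.384 × 1 = 24.384 kPa
q_ult = 628.11 + 24.384 = 652.49 kPa.
Gross allowable pressure q_all = 652.49 / 2.5 = 261 kPa.
Footing area = 2.0106 m², so allowable column load = 261 × 2.0106 = 524.76 kN.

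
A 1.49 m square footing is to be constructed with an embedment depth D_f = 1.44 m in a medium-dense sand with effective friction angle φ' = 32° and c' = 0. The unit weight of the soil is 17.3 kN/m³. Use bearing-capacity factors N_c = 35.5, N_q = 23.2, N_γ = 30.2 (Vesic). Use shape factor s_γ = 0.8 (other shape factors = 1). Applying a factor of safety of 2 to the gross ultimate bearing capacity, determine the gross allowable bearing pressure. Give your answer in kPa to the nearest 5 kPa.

Overburden at base level: q = 17.3 × 1.44 = 24.912 kPa.
Surcharge term q·N_q = 24.912 × 23.2 = 577.96 kPa; self-weight term 0.5·γ·B·N_γ·s_γ = 0.5 × 17.3 × 1.49 × 30.2 × 0.8 = 311.39 kPa.
q_ult = 577.96 + 311.39 = 889.34 kPa.
q_all = q_ult / FS = 889.34 / 2 = 444.67 kPa.

q_all ≈ 445 kPa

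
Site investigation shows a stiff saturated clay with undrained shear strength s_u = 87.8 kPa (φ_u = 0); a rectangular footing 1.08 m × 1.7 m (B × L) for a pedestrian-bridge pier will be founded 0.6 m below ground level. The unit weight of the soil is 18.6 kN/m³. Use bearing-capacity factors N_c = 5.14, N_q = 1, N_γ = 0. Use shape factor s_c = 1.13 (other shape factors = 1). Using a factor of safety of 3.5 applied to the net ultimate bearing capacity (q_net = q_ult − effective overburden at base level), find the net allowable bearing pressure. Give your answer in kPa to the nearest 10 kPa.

q_all(net) ≈ 150 kPa

Overburden at base level: q = 18.6 × 0.6 = 11.16 kPa.
Cohesion term c·N_c·s_c = 87.8 × 5.14 × 1.13 = 509.96 kPa; surcharge term q·N_q = 11.16 × 1 = 11.16 kPa.
q_ult = 509.96 + 11.16 = 521.12 kPa.
Net ultimate: q_net = 521.12 − 11.16 = 509.96 kPa.
q_all(net) = 509.96 / 3.5 = 145.7 kPa.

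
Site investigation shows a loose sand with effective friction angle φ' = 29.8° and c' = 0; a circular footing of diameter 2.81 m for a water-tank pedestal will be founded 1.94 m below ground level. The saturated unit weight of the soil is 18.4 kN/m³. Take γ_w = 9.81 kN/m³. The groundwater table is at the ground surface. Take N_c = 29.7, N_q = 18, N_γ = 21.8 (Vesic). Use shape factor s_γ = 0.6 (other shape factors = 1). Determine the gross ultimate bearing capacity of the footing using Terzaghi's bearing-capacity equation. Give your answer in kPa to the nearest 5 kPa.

γ' = 18.4 − 9.81 = 8.59 kN/m³ (submerged throughout). q = 8.59 × 1.94 = 16.665 kPa; the same γ' applies in the ½γBN_γ term.
q·N_q = 16.665 × 18 = 299.96 kPa
0.5·γ·B·N_γ·s_γ = 0.5 × 8.59 × 2.81 × 21.8 × 0.6 = 157.86 kPa
q_ult = 299.96 + 157.86 = 457.82 kPa.

q_ult ≈ 460 kPa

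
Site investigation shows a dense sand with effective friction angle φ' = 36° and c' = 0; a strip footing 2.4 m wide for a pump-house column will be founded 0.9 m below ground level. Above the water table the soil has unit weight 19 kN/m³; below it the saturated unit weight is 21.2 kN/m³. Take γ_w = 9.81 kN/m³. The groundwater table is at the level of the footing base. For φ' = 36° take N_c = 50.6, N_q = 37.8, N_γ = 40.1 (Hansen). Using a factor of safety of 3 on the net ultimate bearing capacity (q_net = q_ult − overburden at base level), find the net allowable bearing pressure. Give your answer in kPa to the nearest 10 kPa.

q_all(net) ≈ 390 kPa

Overburden at base level: q = 19 × 0.9 = 17.1 kPa.
Below the base the soil is submerged, so the ½γBN_γ term uses γ' = 21.2 − 9.81 = 11.39 kN/m³.
Surcharge term q·N_q = 17.1 × 37.8 = 646.38 kPa; self-weight term 0.5·γ·B·N_γ = 0.5 × 11.39 × 2.4 × 40.1 = 548.09 kPa.
q_ult = 646.38 + 548.09 = 1194.5 kPa.
q_net = 1194.5 − 17.1 = 1177.4 kPa.
q_all(net) = 1177.4 / 3 = 392.46 kPa.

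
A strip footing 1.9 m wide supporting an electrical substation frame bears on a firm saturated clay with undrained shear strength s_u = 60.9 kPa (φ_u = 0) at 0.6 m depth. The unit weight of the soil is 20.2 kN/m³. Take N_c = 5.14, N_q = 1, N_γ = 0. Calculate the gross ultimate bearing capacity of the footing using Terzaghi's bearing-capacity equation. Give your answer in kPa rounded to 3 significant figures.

q_ult ≈ 325 kPa

q = γ·D_f = 20.2 × 0.6 = 12.12 kPa.
c·N_c = 60.9 × 5.14 = 313.03 kPa
q·N_q = 12.12 × 1 = 12.12 kPa
q_ult = 313.03 + 12.12 = 325.15 kPa.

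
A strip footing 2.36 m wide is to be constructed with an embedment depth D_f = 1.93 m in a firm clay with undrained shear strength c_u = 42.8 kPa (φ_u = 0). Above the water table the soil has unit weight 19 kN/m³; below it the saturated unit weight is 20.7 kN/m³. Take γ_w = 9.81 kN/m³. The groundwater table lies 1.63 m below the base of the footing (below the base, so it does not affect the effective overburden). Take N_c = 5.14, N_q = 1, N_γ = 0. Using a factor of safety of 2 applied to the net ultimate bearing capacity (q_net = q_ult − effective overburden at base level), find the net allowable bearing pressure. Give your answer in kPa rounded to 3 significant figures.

Overburden at base level: q = 19 × 1.93 = 36.67 kPa.
Cohesion term c·N_c = 42.8 × 5.14 = 219.99 kPa; surcharge term q·N_q = 36.67 × 1 = 36.67 kPa.
q_ult = 219.99 + 36.67 = 256.66 kPa.
Net ultimate: q_net = 256.66 − 36.67 = 219.99 kPa.
q_all(net) = 219.99 / 2 = 110 kPa.

q_all(net) ≈ 110 kPa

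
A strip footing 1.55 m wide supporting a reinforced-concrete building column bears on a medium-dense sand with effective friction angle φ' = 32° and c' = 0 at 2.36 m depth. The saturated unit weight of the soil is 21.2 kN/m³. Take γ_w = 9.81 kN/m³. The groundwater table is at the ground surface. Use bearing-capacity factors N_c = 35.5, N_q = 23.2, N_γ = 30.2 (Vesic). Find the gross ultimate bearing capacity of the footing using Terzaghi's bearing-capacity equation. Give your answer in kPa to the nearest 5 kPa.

Water table at ground surface, so effective unit weight γ' = 21.2 − 9.81 = 11.39 kN/m³ is used throughout; overburden q = 11.39 × 2.36 = 26.88 kPa; the same γ' applies in the ½γBN_γ term.
Surcharge term q·N_q = 26.88 × 23.2 = 623.63 kPa; self-weight term 0.5·γ·B·N_γ = 0.5 × 11.39 × 1.55 × 30.2 = 266.58 kPa.
q_ult = 623.63 + 266.58 = 890.21 kPa.

q_ult ≈ 890 kPa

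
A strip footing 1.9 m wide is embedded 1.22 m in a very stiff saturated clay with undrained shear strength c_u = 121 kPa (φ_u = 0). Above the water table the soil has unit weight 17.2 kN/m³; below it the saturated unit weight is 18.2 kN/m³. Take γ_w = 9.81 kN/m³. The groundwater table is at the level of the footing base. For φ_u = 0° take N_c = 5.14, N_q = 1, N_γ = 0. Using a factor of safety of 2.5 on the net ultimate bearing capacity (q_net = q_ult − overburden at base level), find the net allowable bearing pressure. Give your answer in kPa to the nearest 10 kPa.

q = γ·D_f = 17.2 × 1.22 = 20.984 kPa.
c·N_c = 121 × 5.14 = 621.94 kPa
q·N_q = 20.984 × 1 = 20.984 kPa
q_ult = 621.94 + 20.984 = 642.92 kPa.
q_net = 642.92 − 20.984 = 621.94 kPa.
q_all(net) = 621.94 / 2.5 = 248.78 kPa.

q_all(net) ≈ 250 kPa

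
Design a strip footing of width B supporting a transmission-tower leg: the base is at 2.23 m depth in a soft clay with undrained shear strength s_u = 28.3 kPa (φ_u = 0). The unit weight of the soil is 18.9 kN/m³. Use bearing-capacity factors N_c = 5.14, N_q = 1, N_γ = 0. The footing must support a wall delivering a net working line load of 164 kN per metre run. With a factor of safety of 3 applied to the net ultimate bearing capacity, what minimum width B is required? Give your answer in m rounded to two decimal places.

B = 3.38 m

Effective surcharge at the founding depth q = γ·D_f = 18.9 × 2.23 = 42.147 kPa.
q_ult = c·N_c + q·N_q
     = 28.3 × 5.14 + 42.147 × 1
     = 145.46 + 42.147 = 187.61 kPa.
For φ = 0 the ½γBN_γ term vanishes, so q_ult is independent of B. q_net = 187.61 − 42.147 = 145.46 kPa; q_all(net) = 145.46/3 = 48.487 kPa.
Required width B = w / q_all(net) = 164 / 48.487 = 3.382 m.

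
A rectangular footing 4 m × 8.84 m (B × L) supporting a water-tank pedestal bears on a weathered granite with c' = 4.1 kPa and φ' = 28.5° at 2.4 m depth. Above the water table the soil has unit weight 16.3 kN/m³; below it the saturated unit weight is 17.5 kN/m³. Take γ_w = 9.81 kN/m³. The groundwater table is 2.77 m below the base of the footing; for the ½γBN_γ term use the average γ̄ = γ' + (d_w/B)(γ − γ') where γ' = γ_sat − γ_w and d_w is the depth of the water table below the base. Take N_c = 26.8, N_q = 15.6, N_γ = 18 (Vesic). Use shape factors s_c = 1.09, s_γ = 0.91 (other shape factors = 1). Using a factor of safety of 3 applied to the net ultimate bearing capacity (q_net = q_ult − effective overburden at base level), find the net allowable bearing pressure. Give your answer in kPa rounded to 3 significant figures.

Effective surcharge at the founding depth q = γ·D_f = 16.3 × 2.4 = 39.12 kPa.
With d_w = 2.77 m < B, γ̄ = 7.69 + (2.77/4) × (16.3 − 7.69) = 13.652 kN/m³.
q_ult = c·N_c·s_c + q·N_q + 0.5·γ·B·N_γ·s_γ
     = 4.1 × 26.8 × 1.09 + 39.12 × 15.6 + 0.5 × 13.652 × 4 × 18 × 0.91
     = 119.77 + 610.27 + 447.25 = 1177.3 kPa.
Net ultimate: q_net = 1177.3 − 39.12 = 1138.2 kPa.
q_all(net) = 1138.2 / 3 = 379.39 kPa.

q_all(net) ≈ 379 kPa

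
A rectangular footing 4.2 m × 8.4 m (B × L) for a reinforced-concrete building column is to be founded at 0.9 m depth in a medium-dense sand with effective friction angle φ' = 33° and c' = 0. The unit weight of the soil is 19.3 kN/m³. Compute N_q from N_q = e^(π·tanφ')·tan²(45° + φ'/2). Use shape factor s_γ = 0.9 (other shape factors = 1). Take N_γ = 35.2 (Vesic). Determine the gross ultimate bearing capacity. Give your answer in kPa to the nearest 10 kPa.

q_ult ≈ 1740 kPa

tan33° = 0.6494, so N_q = e^(π×0.6494)·tan²(61.5°) = 7.692 × 3.392 = 26.09.
Overburden at base level: q = 19.3 × 0.9 = 17.37 kPa.
Surcharge term q·N_q = 17.37 × 26.092 = 453.22 kPa; self-weight term 0.5·γ·B·N_γ·s_γ = 0.5 × 19.3 × 4.2 × 35.2 × 0.9 = 1284 kPa.
q_ult = 453.22 + 1284 = 1737.2 kPa.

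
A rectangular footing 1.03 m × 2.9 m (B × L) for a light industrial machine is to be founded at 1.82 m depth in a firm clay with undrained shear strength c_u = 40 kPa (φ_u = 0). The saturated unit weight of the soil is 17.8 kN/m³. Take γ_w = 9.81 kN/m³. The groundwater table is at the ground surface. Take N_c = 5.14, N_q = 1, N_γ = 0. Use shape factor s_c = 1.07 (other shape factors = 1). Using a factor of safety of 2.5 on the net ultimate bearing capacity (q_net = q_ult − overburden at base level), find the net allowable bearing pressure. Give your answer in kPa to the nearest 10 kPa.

With the water table at the surface the whole profile is submerged: γ' = 17.8 − 9.81 = 7.99 kN/m³, so q = γ'·D_f = 14.542 kPa.
q_ult = c·N_c·s_c + q·N_q
     = 40 × 5.14 × 1.07 + 14.542 × 1
     = 219.99 + 14.542 = 234.53 kPa.
q_net = 234.53 − 14.542 = 219.99 kPa.
q_all(net) = 219.99 / 2.5 = 87.997 kPa.

q_all(net) ≈ 90 kPa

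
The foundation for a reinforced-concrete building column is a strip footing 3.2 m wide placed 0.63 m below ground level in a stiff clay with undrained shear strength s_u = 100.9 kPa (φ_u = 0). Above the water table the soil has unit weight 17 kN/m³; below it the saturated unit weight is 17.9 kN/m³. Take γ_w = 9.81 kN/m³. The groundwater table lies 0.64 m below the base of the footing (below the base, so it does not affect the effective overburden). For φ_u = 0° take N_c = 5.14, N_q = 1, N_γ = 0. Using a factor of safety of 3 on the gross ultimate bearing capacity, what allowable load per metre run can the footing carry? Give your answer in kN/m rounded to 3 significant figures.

Overburden at base level: q = 17 × 0.63 = 10.71 kPa.
Cohesion term c·N_c = 100.9 × 5.14 = 518.63 kPa; surcharge term q·N_q = 10.71 × 1 = 10.71 kPa.
q_ult = 518.63 + 10.71 = 529.34 kPa.
Gross allowable pressure q_all = 529.34 / 3 = 176.45 kPa.
Allowable wall load = q_all × B = 176.45 × 3.2 = 564.63 kN per metre run.

≈ 565 kN/m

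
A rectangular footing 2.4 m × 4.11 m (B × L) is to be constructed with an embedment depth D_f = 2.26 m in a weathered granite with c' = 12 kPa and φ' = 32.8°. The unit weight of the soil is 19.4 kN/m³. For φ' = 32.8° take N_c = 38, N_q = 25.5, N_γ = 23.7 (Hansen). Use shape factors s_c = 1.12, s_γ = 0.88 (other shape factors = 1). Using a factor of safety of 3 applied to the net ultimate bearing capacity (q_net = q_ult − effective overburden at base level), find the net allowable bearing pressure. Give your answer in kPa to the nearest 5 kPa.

q = γ·D_f = 19.4 × 2.26 = 43.844 kPa.
c·N_c·s_c = 12 × 38 × 1.12 = 510.72 kPa
q·N_q = 43.844 × 25.5 = 1118 kPa
0.5·γ·B·N_γ·s_γ = 0.5 × 19.4 × 2.4 × 23.7 × 0.88 = 485.53 kPa
q_ult = 510.72 + 1118 + 485.53 = 2114.3 kPa.
Net ultimate: q_net = 2114.3 − 43.844 = 2070.4 kPa.
q_all(net) = 2070.4 / 3 = 690.14 kPa.

q_all(net) ≈ 690 kPa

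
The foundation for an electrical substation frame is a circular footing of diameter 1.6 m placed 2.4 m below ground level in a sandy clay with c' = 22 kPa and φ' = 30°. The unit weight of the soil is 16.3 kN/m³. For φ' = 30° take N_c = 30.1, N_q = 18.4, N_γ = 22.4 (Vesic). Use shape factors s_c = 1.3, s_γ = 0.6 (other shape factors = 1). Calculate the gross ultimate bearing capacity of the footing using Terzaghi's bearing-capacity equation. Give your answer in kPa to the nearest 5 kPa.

q_ult ≈ 1755 kPa

Overburden at base level: q = 16.3 × 2.4 = 39.12 kPa.
Cohesion term c·N_c·s_c = 22 × 30.1 × 1.3 = 860.86 kPa; surcharge term q·N_q = 39.12 × 18.4 = 719.81 kPa; self-weight term 0.5·γ·B·N_γ·s_γ = 0.5 × 16.3 × 1.6 × 22.4 × 0.6 = 175.26 kPa.
q_ult = 860.86 + 719.81 + 175.26 = 1755.9 kPa.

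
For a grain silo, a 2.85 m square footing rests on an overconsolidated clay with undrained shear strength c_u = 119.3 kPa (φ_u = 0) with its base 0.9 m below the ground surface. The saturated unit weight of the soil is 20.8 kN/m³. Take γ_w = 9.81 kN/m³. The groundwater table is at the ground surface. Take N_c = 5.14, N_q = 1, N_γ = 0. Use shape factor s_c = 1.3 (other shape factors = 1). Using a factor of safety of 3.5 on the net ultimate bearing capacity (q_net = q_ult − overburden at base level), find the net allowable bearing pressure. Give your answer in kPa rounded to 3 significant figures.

q_all(net) ≈ 228 kPa

Water table at ground surface, so effective unit weight γ' = 20.8 − 9.81 = 10.99 kN/m³ is used throughout; overburden q = 10.99 × 0.9 = 9.891 kPa.
Cohesion term c·N_c·s_c = 119.3 × 5.14 × 1.3 = 797.16 kPa; surcharge term q·N_q = 9.891 × 1 = 9.891 kPa.
q_ult = 797.16 + 9.891 = 807.05 kPa.
q_net = 807.05 − 9.891 = 797.16 kPa.
q_all(net) = 797.16 / 3.5 = 227.76 kPa.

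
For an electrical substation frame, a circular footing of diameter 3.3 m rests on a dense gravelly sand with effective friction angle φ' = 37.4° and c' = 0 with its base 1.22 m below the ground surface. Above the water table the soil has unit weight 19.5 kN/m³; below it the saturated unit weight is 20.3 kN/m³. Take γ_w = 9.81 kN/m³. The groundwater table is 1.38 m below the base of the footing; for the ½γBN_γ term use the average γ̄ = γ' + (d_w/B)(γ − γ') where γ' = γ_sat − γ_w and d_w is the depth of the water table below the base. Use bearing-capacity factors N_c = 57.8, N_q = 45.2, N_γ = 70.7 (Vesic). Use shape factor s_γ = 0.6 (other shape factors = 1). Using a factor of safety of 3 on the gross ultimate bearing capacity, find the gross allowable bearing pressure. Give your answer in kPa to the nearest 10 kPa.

Overburden at base level: q = 19.5 × 1.22 = 23.79 kPa.
The water table is 1.38 m below the base (< B = 3.3 m), so the ½γBN_γ term uses γ̄ = γ' + (d_w/B)(γ − γ') = 10.49 + (1.38/3.3)(19.5 − 10.49) = 14.258 kN/m³.
Surcharge term q·N_q = 23.79 × 45.2 = 1075.3 kPa; self-weight term 0.5·γ·B·N_γ·s_γ = 0.5 × 14.258 × 3.3 × 70.7 × 0.6 = 997.95 kPa.
q_ult = 1075.3 + 997.95 = 2073.3 kPa.
q_all = 2073.3 / 3 = 691.09 kPa.

q_all ≈ 690 kPa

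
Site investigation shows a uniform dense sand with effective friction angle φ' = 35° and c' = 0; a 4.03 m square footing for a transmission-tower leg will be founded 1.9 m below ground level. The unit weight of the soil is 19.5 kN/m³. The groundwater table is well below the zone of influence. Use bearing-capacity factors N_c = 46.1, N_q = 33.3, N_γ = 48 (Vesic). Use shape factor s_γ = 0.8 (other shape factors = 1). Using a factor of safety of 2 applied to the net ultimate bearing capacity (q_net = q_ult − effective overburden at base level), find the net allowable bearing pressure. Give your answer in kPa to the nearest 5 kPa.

q = γ·D_f = 19.5 × 1.9 = 37.05 kPa.
q·N_q = 37.05 × 33.3 = 1233.8 kPa
0.5·γ·B·N_γ·s_γ = 0.5 × 19.5 × 4.03 × 48 × 0.8 = 1508.8 kPa
q_ult = 1233.8 + 1508.8 = 2742.6 kPa.
Net ultimate: q_net = 2742.6 − 37.05 = 2705.5 kPa.
q_all(net) = 2705.5 / 2 = 1352.8 kPa.

q_all(net) ≈ 1355 kPa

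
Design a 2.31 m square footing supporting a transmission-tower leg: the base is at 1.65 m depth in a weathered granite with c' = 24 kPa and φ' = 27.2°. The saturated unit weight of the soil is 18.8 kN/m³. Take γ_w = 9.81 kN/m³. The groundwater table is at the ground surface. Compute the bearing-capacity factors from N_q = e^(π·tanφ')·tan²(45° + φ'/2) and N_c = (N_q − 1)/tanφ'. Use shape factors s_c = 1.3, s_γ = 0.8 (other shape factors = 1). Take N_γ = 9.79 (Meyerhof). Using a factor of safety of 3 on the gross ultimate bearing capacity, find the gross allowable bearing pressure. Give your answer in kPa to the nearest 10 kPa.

q_all ≈ 350 kPa

N_q = e^(π·tan27.2°)·tan²(58.6°) = 13.49; N_c = (N_q − 1)/tanφ' = 24.3.
γ' = 18.8 − 9.81 = 8.99 kN/m³ (submerged throughout). q = 8.99 × 1.65 = 14.833 kPa; the same γ' applies in the ½γBN_γ term.
c·N_c·s_c = 24 × 24.3 × 1.3 = 758.16 kPa
q·N_q = 14.833 × 13.488 = 200.08 kPa
0.5·γ·B·N_γ·s_γ = 0.5 × 8.99 × 2.31 × 9.79 × 0.8 = 81.323 kPa
q_ult = 758.16 + 200.08 + 81.323 = 1039.6 kPa.
q_all = 1039.6 / 3 = 346.52 kPa.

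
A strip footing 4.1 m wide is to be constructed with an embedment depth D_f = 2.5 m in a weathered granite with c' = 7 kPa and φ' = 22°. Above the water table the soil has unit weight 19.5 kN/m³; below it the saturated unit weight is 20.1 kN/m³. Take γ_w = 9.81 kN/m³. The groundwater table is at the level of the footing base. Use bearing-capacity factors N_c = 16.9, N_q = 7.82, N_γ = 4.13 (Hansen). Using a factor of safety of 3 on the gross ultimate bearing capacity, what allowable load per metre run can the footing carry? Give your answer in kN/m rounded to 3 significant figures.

q = γ·D_f = 19.5 × 2.5 = 48.75 kPa.
For the ½γBN_γ term take γ' = 20.1 − 9.81 = 10.29 kN/m³ (soil below base is submerged).
c·N_c = 7 × 16.9 = 118.3 kPa
q·N_q = 48.75 × 7.82 = 381.23 kPa
0.5·γ·B·N_γ = 0.5 × 10.29 × 4.1 × 4.13 = 87.12 kPa
q_ult = 118.3 + 381.23 + 87.12 = 586.65 kPa.
Gross allowable pressure q_all = 586.65 / 3 = 195.55 kPa.
Allowable wall load = q_all × B = 195.55 × 4.1 = 801.75 kN per metre run.

≈ 802 kN/m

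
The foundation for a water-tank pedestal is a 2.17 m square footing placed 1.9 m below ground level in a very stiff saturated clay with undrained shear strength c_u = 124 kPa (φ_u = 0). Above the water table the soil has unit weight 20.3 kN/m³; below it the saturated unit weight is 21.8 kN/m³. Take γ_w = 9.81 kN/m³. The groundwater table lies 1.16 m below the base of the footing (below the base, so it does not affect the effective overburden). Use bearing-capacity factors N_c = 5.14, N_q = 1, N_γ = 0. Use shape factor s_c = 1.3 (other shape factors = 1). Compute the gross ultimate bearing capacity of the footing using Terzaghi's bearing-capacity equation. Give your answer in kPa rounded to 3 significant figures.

q = γ·D_f = 20.3 × 1.9 = 38.57 kPa.
c·N_c·s_c = 124 × 5.14 × 1.3 = 828.57 kPa
q·N_q = 38.57 × 1 = 38.57 kPa
q_ult = 828.57 + 38.57 = 867.14 kPa.

q_ult ≈ 867 kPa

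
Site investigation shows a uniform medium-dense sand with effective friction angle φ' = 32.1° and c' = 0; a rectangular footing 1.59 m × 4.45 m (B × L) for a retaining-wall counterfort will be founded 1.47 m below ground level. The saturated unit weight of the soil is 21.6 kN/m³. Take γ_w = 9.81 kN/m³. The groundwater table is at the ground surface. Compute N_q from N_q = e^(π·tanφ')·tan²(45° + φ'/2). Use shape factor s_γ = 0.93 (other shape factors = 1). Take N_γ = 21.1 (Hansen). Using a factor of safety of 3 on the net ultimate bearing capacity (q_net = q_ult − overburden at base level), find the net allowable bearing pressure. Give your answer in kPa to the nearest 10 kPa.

q_all(net) ≈ 190 kPa

N_q = e^(π·tan32.1°)·tan²(61.05°) = 23.45.
With the water table at the surface the whole profile is submerged: γ' = 21.6 − 9.81 = 11.79 kN/m³, so q = γ'·D_f = 17.331 kPa; the same γ' applies in the ½γBN_γ term.
q_ult = q·N_q + 0.5·γ·B·N_γ·s_γ
     = 17.331 × 23.451 + 0.5 × 11.79 × 1.59 × 21.1 × 0.93
     = 406.43 + 183.93 = 590.36 kPa.
q_net = 590.36 − 17.331 = 573.03 kPa.
q_all(net) = 573.03 / 3 = 191.01 kPa.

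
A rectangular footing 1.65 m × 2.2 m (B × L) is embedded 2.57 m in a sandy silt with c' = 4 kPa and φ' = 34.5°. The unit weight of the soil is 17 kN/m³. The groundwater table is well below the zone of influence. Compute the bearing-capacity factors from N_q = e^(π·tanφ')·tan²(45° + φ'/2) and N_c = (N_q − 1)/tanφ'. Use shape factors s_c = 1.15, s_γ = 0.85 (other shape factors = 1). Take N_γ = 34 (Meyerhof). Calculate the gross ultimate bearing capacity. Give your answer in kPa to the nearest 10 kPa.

tan34.5° = 0.6873, so N_q = e^(π×0.6873)·tan²(62.25°) = 8.664 × 3.613 = 31.3.
N_c = (31.3 − 1)/tan34.5° = 44.09.
q = γ·D_f = 17 × 2.57 = 43.69 kPa.
c·N_c·s_c = 4 × 44.085 × 1.15 = 202.79 kPa
q·N_q = 43.69 × 31.299 = 1367.5 kPa
0.5·γ·B·N_γ·s_γ = 0.5 × 17 × 1.65 × 34 × 0.85 = 405.32 kPa
q_ult = 202.79 + 1367.5 + 405.32 = 1975.6 kPa.

q_ult ≈ 1980 kPa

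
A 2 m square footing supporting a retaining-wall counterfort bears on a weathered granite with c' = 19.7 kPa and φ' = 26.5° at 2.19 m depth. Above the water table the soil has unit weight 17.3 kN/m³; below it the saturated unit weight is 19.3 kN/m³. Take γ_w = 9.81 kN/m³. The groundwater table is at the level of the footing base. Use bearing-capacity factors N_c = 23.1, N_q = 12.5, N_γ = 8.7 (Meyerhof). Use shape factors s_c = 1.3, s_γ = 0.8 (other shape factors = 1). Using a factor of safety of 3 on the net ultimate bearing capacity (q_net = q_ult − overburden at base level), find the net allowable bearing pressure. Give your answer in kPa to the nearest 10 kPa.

Effective surcharge at the founding depth q = γ·D_f = 17.3 × 2.19 = 37.887 kPa.
The water table coincides with the base, so in the self-weight term γ → γ' = 9.49 kN/m³.
q_ult = c·N_c·s_c + q·N_q + 0.5·γ·B·N_γ·s_γ
     = 19.7 × 23.1 × 1.3 + 37.887 × 12.5 + 0.5 × 9.49 × 2 × 8.7 × 0.8
     = 591.59 + 473.59 + 66.05 = 1131.2 kPa.
q_net = 1131.2 − 37.887 = 1093.3 kPa.
q_all(net) = 1093.3 / 3 = 364.45 kPa.

q_all(net) ≈ 360 kPa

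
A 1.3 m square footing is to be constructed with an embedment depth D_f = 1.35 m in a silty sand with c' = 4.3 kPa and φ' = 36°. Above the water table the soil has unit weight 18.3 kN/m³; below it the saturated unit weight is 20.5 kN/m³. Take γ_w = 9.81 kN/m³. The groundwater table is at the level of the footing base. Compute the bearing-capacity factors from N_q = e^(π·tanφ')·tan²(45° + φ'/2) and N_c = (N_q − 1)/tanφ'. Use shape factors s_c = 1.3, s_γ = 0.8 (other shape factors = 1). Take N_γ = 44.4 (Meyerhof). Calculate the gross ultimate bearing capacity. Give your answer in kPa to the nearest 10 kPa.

q_ult ≈ 1460 kPa

tan36° = 0.7265, so N_q = e^(π×0.7265)·tan²(63°) = 9.801 × 3.852 = 37.75.
N_c = (37.75 − 1)/tan36° = 50.59.
Overburden at base level: q = 18.3 × 1.35 = 24.705 kPa.
Below the base the soil is submerged, so the ½γBN_γ term uses γ' = 20.5 − 9.81 = 10.69 kN/m³.
Cohesion term c·N_c·s_c = 4.3 × 50.585 × 1.3 = 282.77 kPa; surcharge term q·N_q = 24.705 × 37.752 = 932.68 kPa; self-weight term 0.5·γ·B·N_γ·s_γ = 0.5 × 10.69 × 1.3 × 44.4 × 0.8 = 246.81 kPa.
q_ult = 282.77 + 932.68 + 246.81 = 1462.3 kPa.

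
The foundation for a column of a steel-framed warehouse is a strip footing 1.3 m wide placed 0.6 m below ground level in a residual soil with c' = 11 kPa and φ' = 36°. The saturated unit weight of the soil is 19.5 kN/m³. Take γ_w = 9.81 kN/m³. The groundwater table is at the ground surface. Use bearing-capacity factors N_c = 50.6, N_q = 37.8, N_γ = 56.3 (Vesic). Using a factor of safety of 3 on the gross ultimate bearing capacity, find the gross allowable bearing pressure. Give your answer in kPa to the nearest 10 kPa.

q_all ≈ 380 kPa

Water table at ground surface, so effective unit weight γ' = 19.5 − 9.81 = 9.69 kN/m³ is used throughout; overburden q = 9.69 × 0.6 = 5.814 kPa; the same γ' applies in the ½γBN_γ term.
Cohesion term c·N_c = 11 × 50.6 = 556.6 kPa; surcharge term q·N_q = 5.814 × 37.8 = 219.77 kPa; self-weight term 0.5·γ·B·N_γ = 0.5 × 9.69 × 1.3 × 56.3 = 354.61 kPa.
q_ult = 556.6 + 219.77 + 354.61 = 1131 kPa.
q_all = 1131 / 3 = 376.99 kPa.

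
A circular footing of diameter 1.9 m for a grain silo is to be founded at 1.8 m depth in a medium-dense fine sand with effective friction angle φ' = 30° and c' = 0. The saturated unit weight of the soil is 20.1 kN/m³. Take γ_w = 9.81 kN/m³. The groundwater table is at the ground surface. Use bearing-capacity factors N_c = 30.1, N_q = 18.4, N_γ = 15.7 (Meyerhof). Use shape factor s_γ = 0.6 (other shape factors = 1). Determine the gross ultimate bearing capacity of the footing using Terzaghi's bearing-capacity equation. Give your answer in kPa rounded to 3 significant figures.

γ' = 20.1 − 9.81 = 10.29 kN/m³ (submerged throughout). q = 10.29 × 1.8 = 18.522 kPa; the same γ' applies in the ½γBN_γ term.
q·N_q = 18.522 × 18.4 = 340.8 kPa
0.5·γ·B·N_γ·s_γ = 0.5 × 10.29 × 1.9 × 15.7 × 0.6 = 92.085 kPa
q_ult = 340.8 + 92.085 = 432.89 kPa.

q_ult ≈ 433 kPa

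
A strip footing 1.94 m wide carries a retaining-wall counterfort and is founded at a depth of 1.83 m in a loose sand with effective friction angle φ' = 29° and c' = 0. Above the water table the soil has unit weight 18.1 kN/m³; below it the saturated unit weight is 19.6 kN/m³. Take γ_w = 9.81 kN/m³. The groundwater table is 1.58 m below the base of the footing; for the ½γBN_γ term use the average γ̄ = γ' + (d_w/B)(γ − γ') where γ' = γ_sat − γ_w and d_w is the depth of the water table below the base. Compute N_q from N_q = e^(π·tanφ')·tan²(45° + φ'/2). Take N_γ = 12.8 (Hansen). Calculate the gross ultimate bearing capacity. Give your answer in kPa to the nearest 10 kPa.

tan29° = 0.5543, so N_q = e^(π×0.5543)·tan²(59.5°) = 5.705 × 2.882 = 16.44.
Overburden at base level: q = 18.1 × 1.83 = 33.123 kPa.
The water table is 1.58 m below the base (< B = 1.94 m), so the ½γBN_γ term uses γ̄ = γ' + (d_w/B)(γ − γ') = 9.79 + (1.58/1.94)(18.1 − 9.79) = 16.558 kN/m³.
Surcharge term q·N_q = 33.123 × 16.443 = 544.65 kPa; self-weight term 0.5·γ·B·N_γ = 0.5 × 16.558 × 1.94 × 12.8 = 205.58 kPa.
q_ult = 544.65 + 205.58 = 750.24 kPa.

q_ult ≈ 750 kPa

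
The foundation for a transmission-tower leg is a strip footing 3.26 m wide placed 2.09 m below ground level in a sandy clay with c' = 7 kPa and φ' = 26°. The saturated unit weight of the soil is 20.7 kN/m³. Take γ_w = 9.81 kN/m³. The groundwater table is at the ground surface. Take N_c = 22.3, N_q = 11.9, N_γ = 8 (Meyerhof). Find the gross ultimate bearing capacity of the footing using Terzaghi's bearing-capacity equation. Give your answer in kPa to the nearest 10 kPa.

q_ult ≈ 570 kPa

Water table at ground surface, so effective unit weight γ' = 20.7 − 9.81 = 10.89 kN/m³ is used throughout; overburden q = 10.89 × 2.09 = 22.76 kPa; the same γ' applies in the ½γBN_γ term.
Cohesion term c·N_c = 7 × 22.3 = 156.1 kPa; surcharge term q·N_q = 22.76 × 11.9 = 270.85 kPa; self-weight term 0.5·γ·B·N_γ = 0.5 × 10.89 × 3.26 × 8 = 142.01 kPa.
q_ult = 156.1 + 270.85 + 142.01 = 568.95 kPa.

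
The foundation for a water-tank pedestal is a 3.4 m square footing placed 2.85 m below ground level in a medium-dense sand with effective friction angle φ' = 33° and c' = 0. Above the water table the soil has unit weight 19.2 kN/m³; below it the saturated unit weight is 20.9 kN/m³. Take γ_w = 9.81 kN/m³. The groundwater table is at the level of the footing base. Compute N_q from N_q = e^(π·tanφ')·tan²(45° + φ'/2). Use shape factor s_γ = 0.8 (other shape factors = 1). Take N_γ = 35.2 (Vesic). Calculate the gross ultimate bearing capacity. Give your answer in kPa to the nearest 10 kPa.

tan33° = 0.6494, so N_q = e^(π×0.6494)·tan²(61.5°) = 7.692 × 3.392 = 26.09.
Overburden at base level: q = 19.2 × 2.85 = 54.72 kPa.
Below the base the soil is submerged, so the ½γBN_γ term uses γ' = 20.9 − 9.81 = 11.09 kN/m³.
Surcharge term q·N_q = 54.72 × 26.092 = 1427.8 kPa; self-weight term 0.5·γ·B·N_γ·s_γ = 0.5 × 11.09 × 3.4 × 35.2 × 0.8 = 530.9 kPa.
q_ult = 1427.8 + 530.9 = 1958.7 kPa.

q_ult ≈ 1960 kPa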